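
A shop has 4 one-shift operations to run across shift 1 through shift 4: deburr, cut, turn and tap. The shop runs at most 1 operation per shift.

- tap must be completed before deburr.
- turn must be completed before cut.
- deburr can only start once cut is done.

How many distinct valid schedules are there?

Enumerating: tap -> shift 3, turn -> shift 1, cut -> shift 2, deburr -> shift 4 | turn in shift 1, cut in shift 3, tap in shift 2, deburr in shift 4 | tap -> shift 1, cut -> shift 3, turn -> shift 2, deburr -> shift 4.

3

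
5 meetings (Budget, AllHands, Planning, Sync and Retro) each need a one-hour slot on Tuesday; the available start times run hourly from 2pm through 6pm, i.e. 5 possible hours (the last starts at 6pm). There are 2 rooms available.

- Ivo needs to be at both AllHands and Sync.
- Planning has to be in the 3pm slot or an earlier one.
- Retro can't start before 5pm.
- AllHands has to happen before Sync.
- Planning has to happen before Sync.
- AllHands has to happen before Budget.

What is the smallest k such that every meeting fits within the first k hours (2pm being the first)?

The precedence chain requires at least 2 distinct hours.
With at most 2 per hour and 5 meetings, at least 3 hours are needed.
Retro can't be placed before 5pm — that is hour 4 counting from 2pm — so the schedule must run through at least 4 hours.
4 works (last occupied hour: 5pm): for example Sync=3pm; Retro=5pm; AllHands=2pm; Budget=3pm; Planning=2pm.

4 hours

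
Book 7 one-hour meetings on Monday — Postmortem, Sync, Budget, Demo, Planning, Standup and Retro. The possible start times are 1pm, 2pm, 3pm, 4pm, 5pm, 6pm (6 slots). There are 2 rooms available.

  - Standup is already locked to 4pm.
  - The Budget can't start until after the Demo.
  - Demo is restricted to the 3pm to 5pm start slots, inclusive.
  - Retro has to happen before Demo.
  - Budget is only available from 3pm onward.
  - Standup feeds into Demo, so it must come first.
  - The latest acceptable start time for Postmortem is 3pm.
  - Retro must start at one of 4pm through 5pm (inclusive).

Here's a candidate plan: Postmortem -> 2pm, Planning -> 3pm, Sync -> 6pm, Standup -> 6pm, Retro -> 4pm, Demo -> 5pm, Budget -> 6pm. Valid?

Budget is only available from 3pm onward — holds.
Standup feeds into Demo, so it must come first — violated.
Retro has to happen before Demo — holds.
Demo is restricted to the 3pm to 5pm start slots, inclusive — holds.
There are 2 rooms available — violated.
The latest acceptable start time for Postmortem is 3pm — holds.
The Budget can't start until after the Demo — holds.
Standup is already locked to 4pm — violated.
Retro must start at one of 4pm through 5pm (inclusive) — holds.

No — it violates: There are 2 rooms available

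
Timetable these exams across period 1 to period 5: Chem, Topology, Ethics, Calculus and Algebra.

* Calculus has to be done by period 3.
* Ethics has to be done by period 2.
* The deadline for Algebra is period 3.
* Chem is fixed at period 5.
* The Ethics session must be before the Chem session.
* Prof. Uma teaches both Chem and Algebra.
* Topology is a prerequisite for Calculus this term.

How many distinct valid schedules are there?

18

Splitting on Topology: it can be period 1 (12), period 2 (6). Listing each branch's schedules as (Chem, Ethics, Calculus, Algebra) by period number:
Topology=period 1: (5,1,2,1) (5,1,2,2) (5,1,2,3) (5,1,3,1) (5,1,3,2) (5,1,3,3) (5,2,2,1) (5,2,2,2) (5,2,2,3) (5,2,3,1) (5,2,3,2) (5,2,3,3) — 12.
Topology=period 2: (5,1,3,1) (5,1,3,2) (5,1,3,3) (5,2,3,1) (5,2,3,2) (5,2,3,3) — 6.
Summing: 12 + 6 = 18.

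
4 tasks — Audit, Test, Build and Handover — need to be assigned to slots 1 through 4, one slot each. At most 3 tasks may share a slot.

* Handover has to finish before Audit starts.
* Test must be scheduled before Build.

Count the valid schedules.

Splitting on Audit: it can be 2 (6), 3 (12), 4 (18). Listing each branch's schedules as (Test, Build, Handover):
Audit=2: (1,2,1) (1,3,1) (1,4,1) (2,3,1) (2,4,1) (3,4,1) — 6.
Audit=3: (1,2,1) (1,2,2) (1,3,1) (1,3,2) (1,4,1) (1,4,2) (2,3,1) (2,3,2) (2,4,1) (2,4,2) (3,4,1) (3,4,2) — 12.
Audit=4: (1,2,1) (1,2,2) (1,2,3) (1,3,1) (1,3,2) (1,3,3) (1,4,1) (1,4,2) (1,4,3) (2,3,1) (2,3,2) (2,3,3) (2,4,1) (2,4,2) (2,4,3) (3,4,1) (3,4,2) (3,4,3) — 18.
Summing: 6 + 12 + 18 = 36.

36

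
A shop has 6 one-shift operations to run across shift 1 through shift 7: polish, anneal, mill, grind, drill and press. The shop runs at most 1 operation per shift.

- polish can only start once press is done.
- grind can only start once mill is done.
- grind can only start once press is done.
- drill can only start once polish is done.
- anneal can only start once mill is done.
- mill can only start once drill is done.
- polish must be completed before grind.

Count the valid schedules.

14

Splitting on polish: it can be shift 2 (10), shift 3 (4). Listing each branch's schedules as (anneal, mill, grind, drill, press) by shift number:
polish=shift 2: (5,4,6,3,1) (5,4,7,3,1) (6,4,5,3,1) (6,4,7,3,1) (6,5,7,3,1) (6,5,7,4,1) (7,4,5,3,1) (7,4,6,3,1) (7,5,6,3,1) (7,5,6,4,1) — 10.
polish=shift 3: (6,5,7,4,1) (6,5,7,4,2) (7,5,6,4,1) (7,5,6,4,2) — 4.
Summing: 10 + 4 = 14.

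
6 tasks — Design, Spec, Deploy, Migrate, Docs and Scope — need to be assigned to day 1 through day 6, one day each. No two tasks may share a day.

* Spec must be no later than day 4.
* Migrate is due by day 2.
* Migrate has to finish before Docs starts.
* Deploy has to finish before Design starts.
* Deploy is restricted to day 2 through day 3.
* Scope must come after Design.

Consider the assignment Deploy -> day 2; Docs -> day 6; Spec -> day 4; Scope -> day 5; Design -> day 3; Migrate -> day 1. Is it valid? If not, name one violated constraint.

Deploy is restricted to day 2 through day 3 — holds.
Spec must be no later than day 4 — holds.
No two tasks may share a day — holds.
Migrate is due by day 2 — holds.
Scope must come after Design — holds.
Deploy has to finish before Design starts — holds.
Migrate has to finish before Docs starts — holds.

Yes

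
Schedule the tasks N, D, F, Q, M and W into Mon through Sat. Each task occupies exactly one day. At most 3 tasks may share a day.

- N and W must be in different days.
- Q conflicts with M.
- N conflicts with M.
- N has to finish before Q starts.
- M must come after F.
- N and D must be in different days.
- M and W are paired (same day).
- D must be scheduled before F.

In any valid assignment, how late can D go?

Thu

Downstream work caps D at Thu.
D at Thu is achievable: Q in Tue, W in Sat, M in Sat, D in Thu, N in Mon, F in Fri.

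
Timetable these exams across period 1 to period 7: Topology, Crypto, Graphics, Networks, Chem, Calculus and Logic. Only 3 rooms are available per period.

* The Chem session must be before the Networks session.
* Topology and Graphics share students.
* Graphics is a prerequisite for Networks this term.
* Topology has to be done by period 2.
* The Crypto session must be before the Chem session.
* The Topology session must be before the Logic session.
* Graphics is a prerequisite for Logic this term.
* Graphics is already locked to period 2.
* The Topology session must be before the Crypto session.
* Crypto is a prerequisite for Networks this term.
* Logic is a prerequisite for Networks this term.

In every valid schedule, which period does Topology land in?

period 1

Topology's window is period 1–period 2.
Graphics is fixed at period 2, and Topology can't share a period with Graphics.
So Topology must be period 1.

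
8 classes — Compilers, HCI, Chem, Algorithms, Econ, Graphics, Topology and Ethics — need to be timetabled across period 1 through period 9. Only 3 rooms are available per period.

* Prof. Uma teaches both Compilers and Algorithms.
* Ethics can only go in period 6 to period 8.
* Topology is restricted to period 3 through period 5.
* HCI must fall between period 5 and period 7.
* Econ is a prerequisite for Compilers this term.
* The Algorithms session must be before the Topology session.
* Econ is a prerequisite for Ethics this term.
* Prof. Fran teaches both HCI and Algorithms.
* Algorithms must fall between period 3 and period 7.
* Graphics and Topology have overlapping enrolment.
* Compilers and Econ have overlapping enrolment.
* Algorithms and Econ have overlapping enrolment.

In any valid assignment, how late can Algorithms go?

period 4

Algorithms is available from period 3; Algorithms's own window allows nothing later than period 7; downstream work caps Algorithms at period 4.
Algorithms at period 4 is achievable: HCI=period 5; Compilers=period 2; Graphics=period 1; Topology=period 5; Algorithms=period 4; Chem=period 1; Ethics=period 6; Econ=period 1.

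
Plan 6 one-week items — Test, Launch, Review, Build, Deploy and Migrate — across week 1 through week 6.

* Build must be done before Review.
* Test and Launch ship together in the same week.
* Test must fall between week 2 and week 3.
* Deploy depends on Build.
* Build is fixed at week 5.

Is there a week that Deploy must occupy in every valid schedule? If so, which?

Precedence pushes Deploy to at least week 6.
So Deploy is pinned to week 6.

week 6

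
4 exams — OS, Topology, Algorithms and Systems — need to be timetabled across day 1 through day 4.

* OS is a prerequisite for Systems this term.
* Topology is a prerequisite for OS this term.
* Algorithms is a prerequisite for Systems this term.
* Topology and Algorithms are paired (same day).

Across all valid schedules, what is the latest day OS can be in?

day 3

Precedence pushes OS to at least day 2; downstream work caps OS at day 3.
OS at day 3 is achievable: Topology=day 1; Systems=day 4; OS=day 3; Algorithms=day 1.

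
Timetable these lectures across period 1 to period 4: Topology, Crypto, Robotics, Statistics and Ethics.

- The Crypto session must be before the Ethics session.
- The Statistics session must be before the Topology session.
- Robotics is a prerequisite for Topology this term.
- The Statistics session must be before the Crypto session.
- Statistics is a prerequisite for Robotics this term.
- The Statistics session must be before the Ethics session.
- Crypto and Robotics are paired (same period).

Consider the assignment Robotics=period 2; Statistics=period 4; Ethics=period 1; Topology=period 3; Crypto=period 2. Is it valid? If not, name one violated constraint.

The Statistics session must be before the Crypto session — violated.
The Crypto session must be before the Ethics session — violated.
Statistics is a prerequisite for Robotics this term — violated.
The Statistics session must be before the Ethics session — violated.
Robotics is a prerequisite for Topology this term — holds.
Crypto and Robotics are paired (same period) — holds.
The Statistics session must be before the Topology session — violated.

No. The Statistics session must be before the Ethics session is not satisfied.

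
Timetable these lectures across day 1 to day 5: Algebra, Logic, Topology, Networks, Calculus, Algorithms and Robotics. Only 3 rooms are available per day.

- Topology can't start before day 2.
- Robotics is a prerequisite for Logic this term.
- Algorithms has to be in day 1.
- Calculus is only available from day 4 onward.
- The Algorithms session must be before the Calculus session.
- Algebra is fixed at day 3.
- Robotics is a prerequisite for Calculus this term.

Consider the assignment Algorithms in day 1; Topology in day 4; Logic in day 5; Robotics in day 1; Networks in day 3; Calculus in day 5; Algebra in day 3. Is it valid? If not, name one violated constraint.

Calculus is only available from day 4 onward — holds.
Only 3 rooms are available per day — holds.
Algebra is fixed at day 3 — holds.
Robotics is a prerequisite for Calculus this term — holds.
Topology can't start before day 2 — holds.
Algorithms has to be in day 1 — holds.
Robotics is a prerequisite for Logic this term — holds.
The Algorithms session must be before the Calculus session — holds.

Valid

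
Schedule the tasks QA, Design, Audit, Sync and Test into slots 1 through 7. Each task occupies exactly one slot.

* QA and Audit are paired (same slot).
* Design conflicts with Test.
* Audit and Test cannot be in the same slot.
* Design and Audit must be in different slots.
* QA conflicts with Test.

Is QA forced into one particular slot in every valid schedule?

No

QA can be 1 (e.g. Design=2; Audit=1; Sync=1; Test=3; QA=1) or 2 (e.g. QA -> 2, Design -> 1, Test -> 3, Sync -> 1, Audit -> 2).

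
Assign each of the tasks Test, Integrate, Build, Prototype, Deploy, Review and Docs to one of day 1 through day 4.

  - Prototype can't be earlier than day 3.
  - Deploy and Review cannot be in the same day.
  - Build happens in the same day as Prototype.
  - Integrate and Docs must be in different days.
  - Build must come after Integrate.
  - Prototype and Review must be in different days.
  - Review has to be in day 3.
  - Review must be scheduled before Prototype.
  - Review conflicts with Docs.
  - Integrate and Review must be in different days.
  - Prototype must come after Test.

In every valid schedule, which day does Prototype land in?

day 4

Prototype's window is day 3–day 4.
Review is fixed at day 3, and Prototype can't share a day with Review.
So Prototype must be day 4.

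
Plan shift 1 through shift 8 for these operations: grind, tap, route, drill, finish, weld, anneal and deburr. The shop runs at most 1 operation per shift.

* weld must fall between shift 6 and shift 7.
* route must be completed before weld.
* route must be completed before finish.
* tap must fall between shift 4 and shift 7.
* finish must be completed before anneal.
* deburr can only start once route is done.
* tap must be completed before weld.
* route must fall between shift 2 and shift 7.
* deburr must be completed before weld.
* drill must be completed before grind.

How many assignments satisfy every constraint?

Splitting on tap: it can be shift 4 (18), shift 5 (18), shift 6 (11). Listing each branch's schedules as (grind, route, drill, finish, weld, anneal, deburr) by shift number:
tap=shift 4: (2,3,1,5,7,8,6) (2,3,1,6,7,8,5) (2,3,1,7,6,8,5) (3,2,1,5,7,8,6) (3,2,1,6,7,8,5) (3,2,1,7,6,8,5) (5,2,1,3,7,8,6) (5,2,1,6,7,8,3) (5,2,1,7,6,8,3) (6,2,1,3,7,8,5) (6,2,1,5,7,8,3) (7,2,1,3,6,8,5) (7,2,1,5,6,8,3) (8,2,1,3,6,7,5) (8,2,1,3,7,5,6) (8,2,1,3,7,6,5) (8,2,1,5,6,7,3) (8,2,1,5,7,6,3) — 18.
tap=shift 5: (2,3,1,4,7,8,6) (2,3,1,6,7,8,4) (2,3,1,7,6,8,4) (3,2,1,4,7,8,6) (3,2,1,6,7,8,4) (3,2,1,7,6,8,4) (4,2,1,3,7,8,6) (4,2,1,6,7,8,3) (4,2,1,7,6,8,3) (6,2,1,3,7,8,4) (6,2,1,4,7,8,3) (7,2,1,3,6,8,4) (7,2,1,4,6,8,3) (8,2,1,3,6,7,4) (8,2,1,3,7,4,6) (8,2,1,3,7,6,4) (8,2,1,4,6,7,3) (8,2,1,4,7,6,3) — 18.
tap=shift 6: (2,3,1,4,7,8,5) (2,3,1,5,7,8,4) (3,2,1,4,7,8,5) (3,2,1,5,7,8,4) (4,2,1,3,7,8,5) (4,2,1,5,7,8,3) (5,2,1,3,7,8,4) (5,2,1,4,7,8,3) (8,2,1,3,7,4,5) (8,2,1,3,7,5,4) (8,2,1,4,7,5,3) — 11.
Summing: 18 + 18 + 11 = 47.

47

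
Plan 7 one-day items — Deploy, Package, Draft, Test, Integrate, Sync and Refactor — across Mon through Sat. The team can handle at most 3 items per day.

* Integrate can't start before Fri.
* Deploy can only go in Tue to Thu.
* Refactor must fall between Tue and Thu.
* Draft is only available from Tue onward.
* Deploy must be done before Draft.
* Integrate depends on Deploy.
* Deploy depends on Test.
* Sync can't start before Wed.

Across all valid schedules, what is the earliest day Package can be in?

Mon

Package at Mon is achievable: Draft -> Wed, Deploy -> Tue, Integrate -> Fri, Refactor -> Tue, Test -> Mon, Sync -> Wed, Package -> Mon.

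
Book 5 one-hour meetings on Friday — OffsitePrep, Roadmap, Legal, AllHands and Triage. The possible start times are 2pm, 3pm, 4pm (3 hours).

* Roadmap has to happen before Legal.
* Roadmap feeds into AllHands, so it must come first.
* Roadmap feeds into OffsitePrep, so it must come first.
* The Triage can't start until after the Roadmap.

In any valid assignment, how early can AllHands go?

3pm

Precedence pushes AllHands to at least 3pm.
AllHands at 3pm is achievable: Legal=3pm, Triage=3pm, OffsitePrep=3pm, Roadmap=2pm, AllHands=3pm.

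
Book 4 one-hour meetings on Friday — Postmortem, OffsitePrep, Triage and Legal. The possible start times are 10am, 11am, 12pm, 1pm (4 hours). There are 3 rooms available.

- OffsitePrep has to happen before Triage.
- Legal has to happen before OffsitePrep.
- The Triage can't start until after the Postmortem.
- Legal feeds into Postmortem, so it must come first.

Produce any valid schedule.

Triage -> 12pm, Legal -> 10am, Postmortem -> 11am, OffsitePrep -> 11am

Checking: OffsitePrep(11am) before Triage(12pm); Postmortem(11am) before Triage(12pm); Legal(10am) before Postmortem(11am); Legal(10am) before OffsitePrep(11am); max 2 per hour (cap 3).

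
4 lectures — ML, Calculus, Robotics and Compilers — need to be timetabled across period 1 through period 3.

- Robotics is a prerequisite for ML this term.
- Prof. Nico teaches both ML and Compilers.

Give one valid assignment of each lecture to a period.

Calculus -> period 1; ML -> period 2; Robotics -> period 1; Compilers -> period 1

Checking: Robotics(period 1) before ML(period 2); ML(period 2) != Compilers(period 1).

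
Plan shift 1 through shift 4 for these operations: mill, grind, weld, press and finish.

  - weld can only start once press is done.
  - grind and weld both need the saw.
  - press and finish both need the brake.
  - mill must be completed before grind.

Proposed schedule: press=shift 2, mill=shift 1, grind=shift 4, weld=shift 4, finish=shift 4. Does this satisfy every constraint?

mill must be completed before grind — holds.
grind and weld both need the saw — violated.
weld can only start once press is done — holds.
press and finish both need the brake — holds.

Invalid. grind and weld both need the saw.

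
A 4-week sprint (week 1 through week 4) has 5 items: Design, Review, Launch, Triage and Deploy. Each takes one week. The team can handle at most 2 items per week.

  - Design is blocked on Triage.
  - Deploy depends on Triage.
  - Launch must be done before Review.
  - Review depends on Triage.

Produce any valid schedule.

Review -> week 2, Triage -> week 1, Design -> week 2, Launch -> week 1, Deploy -> week 3

Checking: Triage(week 1) before Design(week 2); Triage(week 1) before Deploy(week 3); Launch(week 1) before Review(week 2); Triage(week 1) before Review(week 2); max 2 per week (cap 2).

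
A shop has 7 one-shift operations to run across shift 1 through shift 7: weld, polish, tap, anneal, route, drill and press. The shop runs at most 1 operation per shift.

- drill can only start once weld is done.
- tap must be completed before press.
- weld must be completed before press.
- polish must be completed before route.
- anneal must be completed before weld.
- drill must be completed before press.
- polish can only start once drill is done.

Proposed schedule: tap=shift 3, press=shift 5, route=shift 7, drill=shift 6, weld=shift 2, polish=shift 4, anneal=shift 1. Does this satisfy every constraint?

No. polish can only start once drill is done is not satisfied.

anneal must be completed before weld — holds.
polish must be completed before route — holds.
weld must be completed before press — holds.
drill must be completed before press — violated.
drill can only start once weld is done — holds.
The shop runs at most 1 operation per shift — holds.
tap must be completed before press — holds.
polish can only start once drill is done — violated.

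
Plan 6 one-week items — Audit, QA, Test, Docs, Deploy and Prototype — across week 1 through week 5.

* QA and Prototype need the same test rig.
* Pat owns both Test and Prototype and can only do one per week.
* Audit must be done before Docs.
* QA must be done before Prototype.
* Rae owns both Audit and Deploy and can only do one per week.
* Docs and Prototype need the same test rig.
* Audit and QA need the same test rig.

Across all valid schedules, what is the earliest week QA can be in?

Downstream work caps QA at week 4.
QA at week 1 is achievable: Prototype=week 2; Deploy=week 1; Test=week 1; Docs=week 3; QA=week 1; Audit=week 2.

week 1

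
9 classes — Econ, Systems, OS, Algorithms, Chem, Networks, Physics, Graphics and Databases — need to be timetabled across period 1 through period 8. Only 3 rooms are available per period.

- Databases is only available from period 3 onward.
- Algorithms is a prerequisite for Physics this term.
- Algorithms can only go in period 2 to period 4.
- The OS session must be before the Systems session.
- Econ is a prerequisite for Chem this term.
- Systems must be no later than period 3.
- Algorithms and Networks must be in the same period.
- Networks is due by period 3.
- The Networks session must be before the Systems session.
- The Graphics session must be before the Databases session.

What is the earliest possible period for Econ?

Downstream work caps Econ at period 7.
Econ at period 1 is achievable: Algorithms -> period 2; Databases -> period 3; Systems -> period 3; Networks -> period 2; Physics -> period 3; Graphics -> period 1; OS -> period 1; Econ -> period 1; Chem -> period 2.

period 1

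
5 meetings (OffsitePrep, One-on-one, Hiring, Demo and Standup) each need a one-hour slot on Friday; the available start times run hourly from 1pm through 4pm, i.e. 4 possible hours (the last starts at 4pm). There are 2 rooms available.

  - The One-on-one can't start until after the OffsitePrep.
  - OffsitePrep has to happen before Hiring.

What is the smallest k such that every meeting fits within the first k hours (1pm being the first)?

3 hours

The precedence chain requires at least 2 distinct hours.
With at most 2 per hour and 5 meetings, at least 3 hours are needed.
3 works (last occupied hour: 3pm): for example OffsitePrep -> 1pm; Standup -> 3pm; Hiring -> 2pm; Demo -> 1pm; One-on-one -> 2pm.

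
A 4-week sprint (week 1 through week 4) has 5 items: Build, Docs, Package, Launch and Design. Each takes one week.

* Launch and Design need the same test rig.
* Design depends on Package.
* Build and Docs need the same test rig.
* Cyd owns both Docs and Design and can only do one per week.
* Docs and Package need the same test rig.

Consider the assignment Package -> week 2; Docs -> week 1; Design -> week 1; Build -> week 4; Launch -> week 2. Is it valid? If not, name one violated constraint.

Build and Docs need the same test rig — holds.
Cyd owns both Docs and Design and can only do one per week — violated.
Launch and Design need the same test rig — holds.
Docs and Package need the same test rig — holds.
Design depends on Package — violated.

No. Cyd owns both Docs and Design and can only do one per week is not satisfied.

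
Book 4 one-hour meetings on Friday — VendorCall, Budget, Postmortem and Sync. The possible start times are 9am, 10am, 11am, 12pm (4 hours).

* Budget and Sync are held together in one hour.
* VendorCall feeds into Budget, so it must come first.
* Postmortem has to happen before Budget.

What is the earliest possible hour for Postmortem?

9am

Downstream work caps Postmortem at 11am.
Postmortem at 9am is achievable: Sync in 10am; Postmortem in 9am; Budget in 10am; VendorCall in 9am.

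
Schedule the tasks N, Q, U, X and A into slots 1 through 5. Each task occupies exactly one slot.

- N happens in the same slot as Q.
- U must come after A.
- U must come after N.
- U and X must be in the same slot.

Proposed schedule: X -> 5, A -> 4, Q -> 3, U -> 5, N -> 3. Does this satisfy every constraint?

U and X must be in the same slot — holds.
U must come after A — holds.
N happens in the same slot as Q — holds.
U must come after N — holds.

Yes, all constraints hold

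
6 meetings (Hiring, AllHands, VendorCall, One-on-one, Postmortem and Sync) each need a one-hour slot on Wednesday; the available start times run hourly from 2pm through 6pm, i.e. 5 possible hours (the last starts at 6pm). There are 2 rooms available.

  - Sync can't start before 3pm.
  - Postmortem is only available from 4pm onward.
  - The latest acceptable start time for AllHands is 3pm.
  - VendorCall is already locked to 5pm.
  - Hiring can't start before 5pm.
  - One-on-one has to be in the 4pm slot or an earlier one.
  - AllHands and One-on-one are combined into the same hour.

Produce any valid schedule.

Hiring=5pm; Postmortem=4pm; AllHands=2pm; VendorCall=5pm; One-on-one=2pm; Sync=3pm

Checking: AllHands = One-on-one = 2pm; Sync=3pm in [3pm,6pm]; Postmortem=4pm in [4pm,6pm]; Hiring=5pm in [5pm,6pm]; AllHands=2pm in [2pm,3pm]; One-on-one=2pm in [2pm,4pm]; VendorCall=5pm in [5pm,5pm]; max 2 per hour (cap 2).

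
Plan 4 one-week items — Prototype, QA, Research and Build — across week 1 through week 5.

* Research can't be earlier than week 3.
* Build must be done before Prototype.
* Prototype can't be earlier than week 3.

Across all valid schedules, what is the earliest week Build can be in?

week 1

Downstream work caps Build at week 4.
Build at week 1 is achievable: Prototype=week 3; Research=week 3; Build=week 1; QA=week 1.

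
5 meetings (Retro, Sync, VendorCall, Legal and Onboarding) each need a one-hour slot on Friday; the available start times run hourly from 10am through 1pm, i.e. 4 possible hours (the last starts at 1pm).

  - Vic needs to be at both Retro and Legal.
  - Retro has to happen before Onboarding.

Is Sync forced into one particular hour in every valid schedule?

Sync can be 10am (e.g. VendorCall in 10am; Legal in 11am; Retro in 10am; Onboarding in 11am; Sync in 10am) or 11am (e.g. Sync=11am; Retro=10am; VendorCall=10am; Onboarding=11am; Legal=11am).

No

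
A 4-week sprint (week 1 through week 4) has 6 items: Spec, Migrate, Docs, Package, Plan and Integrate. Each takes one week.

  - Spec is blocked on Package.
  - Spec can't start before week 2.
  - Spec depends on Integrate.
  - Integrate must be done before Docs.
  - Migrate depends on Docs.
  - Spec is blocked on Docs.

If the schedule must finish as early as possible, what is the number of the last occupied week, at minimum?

week 3

The precedence chain requires at least 3 distinct weeks.
3 works (last occupied week: week 3): for example Spec -> week 3, Docs -> week 2, Package -> week 1, Integrate -> week 1, Plan -> week 1, Migrate -> week 3.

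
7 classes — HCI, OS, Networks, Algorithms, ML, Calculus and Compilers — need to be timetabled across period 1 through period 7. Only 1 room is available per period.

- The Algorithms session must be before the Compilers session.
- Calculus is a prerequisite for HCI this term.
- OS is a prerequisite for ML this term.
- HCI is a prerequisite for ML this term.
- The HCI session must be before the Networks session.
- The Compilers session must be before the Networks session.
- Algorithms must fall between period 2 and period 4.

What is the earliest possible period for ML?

Precedence pushes ML to at least period 3.
ML at period 5 is achievable: Algorithms -> period 2; HCI -> period 3; OS -> period 4; Calculus -> period 1; Compilers -> period 6; ML -> period 5; Networks -> period 7.
Nothing earlier works — the capacity limit rule out every period before period 5.

period 5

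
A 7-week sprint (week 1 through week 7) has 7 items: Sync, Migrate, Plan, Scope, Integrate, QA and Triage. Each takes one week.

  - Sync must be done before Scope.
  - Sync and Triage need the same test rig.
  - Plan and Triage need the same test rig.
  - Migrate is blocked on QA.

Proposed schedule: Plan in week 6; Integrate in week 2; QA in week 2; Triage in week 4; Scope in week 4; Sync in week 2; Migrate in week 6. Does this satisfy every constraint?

Plan and Triage need the same test rig — holds.
Migrate is blocked on QA — holds.
Sync must be done before Scope — holds.
Sync and Triage need the same test rig — holds.

Valid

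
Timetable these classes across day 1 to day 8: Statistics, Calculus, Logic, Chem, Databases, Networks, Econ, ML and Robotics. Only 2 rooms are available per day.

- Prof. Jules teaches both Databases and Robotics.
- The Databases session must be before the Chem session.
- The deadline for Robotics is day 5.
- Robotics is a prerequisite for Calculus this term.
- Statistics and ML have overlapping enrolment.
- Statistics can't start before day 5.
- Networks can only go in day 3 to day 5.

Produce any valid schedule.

Robotics in day 1, Econ in day 4, Statistics in day 5, Networks in day 3, Databases in day 2, Calculus in day 2, ML in day 4, Logic in day 1, Chem in day 3

Checking: Databases(day 2) before Chem(day 3); Robotics(day 1) before Calculus(day 2); Databases(day 2) != Robotics(day 1); Statistics(day 5) != ML(day 4); Statistics=day 5 in [day 5,day 8]; Robotics=day 1 in [day 1,day 5]; Networks=day 3 in [day 3,day 5]; max 2 per day (cap 2).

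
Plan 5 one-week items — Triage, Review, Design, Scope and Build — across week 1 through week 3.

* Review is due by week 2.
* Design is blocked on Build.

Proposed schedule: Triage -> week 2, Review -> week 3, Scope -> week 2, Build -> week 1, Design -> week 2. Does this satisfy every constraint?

Review is due by week 2 — violated.
Design is blocked on Build — holds.

Invalid. Review is due by week 2.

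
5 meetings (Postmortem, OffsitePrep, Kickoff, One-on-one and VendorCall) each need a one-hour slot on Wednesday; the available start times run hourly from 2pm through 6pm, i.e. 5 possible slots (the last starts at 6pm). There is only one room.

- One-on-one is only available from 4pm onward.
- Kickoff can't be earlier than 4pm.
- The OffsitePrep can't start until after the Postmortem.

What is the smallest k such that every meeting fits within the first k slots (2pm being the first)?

The precedence chain requires at least 2 distinct slots.
With at most 1 per slot and 5 meetings, at least 5 slots are needed.
Kickoff can't be placed before 4pm — that is slot 3 counting from 2pm — so the schedule must run through at least 3 slots.
5 works (last occupied slot: 6pm): for example OffsitePrep=3pm, VendorCall=6pm, Kickoff=4pm, One-on-one=5pm, Postmortem=2pm.

5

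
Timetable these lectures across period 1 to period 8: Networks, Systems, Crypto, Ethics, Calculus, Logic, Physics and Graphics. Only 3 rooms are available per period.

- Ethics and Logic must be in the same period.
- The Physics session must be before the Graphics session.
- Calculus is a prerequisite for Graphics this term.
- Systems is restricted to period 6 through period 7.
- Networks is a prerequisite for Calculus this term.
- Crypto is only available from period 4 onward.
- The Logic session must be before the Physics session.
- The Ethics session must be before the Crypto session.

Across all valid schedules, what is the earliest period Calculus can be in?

Precedence pushes Calculus to at least period 2; downstream work caps Calculus at period 7.
Calculus at period 2 is achievable: Graphics -> period 3, Calculus -> period 2, Crypto -> period 4, Ethics -> period 1, Systems -> period 6, Networks -> period 1, Logic -> period 1, Physics -> period 2.

period 2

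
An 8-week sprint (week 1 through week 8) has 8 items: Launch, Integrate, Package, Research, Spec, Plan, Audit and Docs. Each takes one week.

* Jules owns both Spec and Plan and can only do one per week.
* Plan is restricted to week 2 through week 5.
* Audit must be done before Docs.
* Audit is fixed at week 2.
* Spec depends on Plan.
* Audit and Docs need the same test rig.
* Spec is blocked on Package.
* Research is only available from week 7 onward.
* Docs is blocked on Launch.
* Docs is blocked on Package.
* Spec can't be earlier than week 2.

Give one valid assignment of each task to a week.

Docs=week 3; Integrate=week 1; Research=week 7; Audit=week 2; Plan=week 2; Spec=week 3; Launch=week 1; Package=week 1

Checking: Launch(week 1) before Docs(week 3); Package(week 1) before Spec(week 3); Package(week 1) before Docs(week 3); Audit(week 2) before Docs(week 3); Plan(week 2) before Spec(week 3); Spec(week 3) != Plan(week 2); Audit(week 2) != Docs(week 3); Plan=week 2 in [week 2,week 5]; Spec=week 3 in [week 2,week 8]; Audit=week 2 in [week 2,week 2]; Research=week 7 in [week 7,week 8].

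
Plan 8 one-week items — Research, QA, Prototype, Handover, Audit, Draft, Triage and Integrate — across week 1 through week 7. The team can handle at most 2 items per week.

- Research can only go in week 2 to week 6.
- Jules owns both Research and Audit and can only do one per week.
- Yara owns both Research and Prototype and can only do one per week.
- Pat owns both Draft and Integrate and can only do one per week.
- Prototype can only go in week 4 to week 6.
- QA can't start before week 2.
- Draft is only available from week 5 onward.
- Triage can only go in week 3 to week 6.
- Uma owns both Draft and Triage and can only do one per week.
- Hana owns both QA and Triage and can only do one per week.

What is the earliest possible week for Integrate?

week 1

Integrate at week 1 is achievable: Research in week 2, Audit in week 3, Triage in week 3, Handover in week 1, QA in week 2, Integrate in week 1, Draft in week 5, Prototype in week 4.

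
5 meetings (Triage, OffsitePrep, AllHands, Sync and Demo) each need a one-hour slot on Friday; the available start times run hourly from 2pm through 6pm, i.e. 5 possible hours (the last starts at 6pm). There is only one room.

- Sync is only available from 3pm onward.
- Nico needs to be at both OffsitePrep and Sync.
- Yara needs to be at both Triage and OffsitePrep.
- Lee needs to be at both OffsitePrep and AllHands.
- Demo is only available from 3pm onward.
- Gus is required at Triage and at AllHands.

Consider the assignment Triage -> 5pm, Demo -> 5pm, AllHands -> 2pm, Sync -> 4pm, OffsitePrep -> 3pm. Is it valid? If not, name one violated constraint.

Sync is only available from 3pm onward — holds.
Yara needs to be at both Triage and OffsitePrep — holds.
Nico needs to be at both OffsitePrep and Sync — holds.
Lee needs to be at both OffsitePrep and AllHands — holds.
Demo is only available from 3pm onward — holds.
There is only one room — violated.
Gus is required at Triage and at AllHands — holds.

No — it violates: There is only one room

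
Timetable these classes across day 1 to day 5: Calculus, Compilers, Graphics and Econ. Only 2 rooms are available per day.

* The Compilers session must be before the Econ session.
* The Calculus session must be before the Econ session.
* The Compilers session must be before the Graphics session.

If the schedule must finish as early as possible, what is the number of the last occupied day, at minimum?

The precedence chain requires at least 2 distinct days.
With at most 2 per day and 4 classes, at least 2 days are needed.
2 works (last occupied day: day 2): for example Graphics -> day 2; Compilers -> day 1; Calculus -> day 1; Econ -> day 2.

day 2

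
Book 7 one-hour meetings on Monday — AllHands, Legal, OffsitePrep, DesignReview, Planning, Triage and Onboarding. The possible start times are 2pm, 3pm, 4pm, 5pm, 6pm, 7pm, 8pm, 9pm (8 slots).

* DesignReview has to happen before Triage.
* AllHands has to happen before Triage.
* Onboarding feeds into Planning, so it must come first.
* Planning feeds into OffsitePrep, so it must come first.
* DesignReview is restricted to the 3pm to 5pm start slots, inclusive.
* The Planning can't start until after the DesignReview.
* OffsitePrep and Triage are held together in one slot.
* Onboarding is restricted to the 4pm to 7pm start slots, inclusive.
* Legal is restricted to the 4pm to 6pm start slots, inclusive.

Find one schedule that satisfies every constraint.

Legal in 4pm, DesignReview in 3pm, Triage in 6pm, OffsitePrep in 6pm, Onboarding in 4pm, AllHands in 2pm, Planning in 5pm

Checking: Planning(5pm) before OffsitePrep(6pm); Onboarding(4pm) before Planning(5pm); AllHands(2pm) before Triage(6pm); DesignReview(3pm) before Planning(5pm); DesignReview(3pm) before Triage(6pm); OffsitePrep = Triage = 6pm; Legal=4pm in [4pm,6pm]; DesignReview=3pm in [3pm,5pm]; Onboarding=4pm in [4pm,7pm].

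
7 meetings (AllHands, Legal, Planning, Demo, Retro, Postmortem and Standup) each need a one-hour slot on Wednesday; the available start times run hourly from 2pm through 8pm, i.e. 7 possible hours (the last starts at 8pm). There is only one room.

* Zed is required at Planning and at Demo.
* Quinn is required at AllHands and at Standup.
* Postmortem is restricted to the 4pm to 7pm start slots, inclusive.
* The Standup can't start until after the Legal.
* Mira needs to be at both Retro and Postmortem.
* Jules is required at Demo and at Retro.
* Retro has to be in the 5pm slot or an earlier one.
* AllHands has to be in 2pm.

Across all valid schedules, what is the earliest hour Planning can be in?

3pm

Planning at 3pm is achievable: Standup -> 7pm; Legal -> 6pm; Demo -> 8pm; AllHands -> 2pm; Postmortem -> 5pm; Retro -> 4pm; Planning -> 3pm.
Nothing earlier works — the conflict and capacity constraints rule out every hour before 3pm.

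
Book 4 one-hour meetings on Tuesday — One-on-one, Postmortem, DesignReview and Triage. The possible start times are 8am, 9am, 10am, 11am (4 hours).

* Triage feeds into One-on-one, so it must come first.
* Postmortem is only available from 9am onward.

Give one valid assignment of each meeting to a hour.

Postmortem=9am; Triage=8am; One-on-one=9am; DesignReview=8am

Checking: Triage(8am) before One-on-one(9am); Postmortem=9am in [9am,11am].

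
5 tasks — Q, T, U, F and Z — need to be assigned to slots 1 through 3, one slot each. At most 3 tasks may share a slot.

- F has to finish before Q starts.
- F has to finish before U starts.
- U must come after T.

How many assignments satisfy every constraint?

24

Splitting on Q: it can be 2 (9), 3 (15). Listing each branch's schedules as (T, U, F, Z):
Q=2: (1,2,1,1) (1,2,1,2) (1,2,1,3) (1,3,1,1) (1,3,1,2) (1,3,1,3) (2,3,1,1) (2,3,1,2) (2,3,1,3) — 9.
Q=3: (1,2,1,1) (1,2,1,2) (1,2,1,3) (1,3,1,1) (1,3,1,2) (1,3,1,3) (1,3,2,1) (1,3,2,2) (1,3,2,3) (2,3,1,1) (2,3,1,2) (2,3,1,3) (2,3,2,1) (2,3,2,2) (2,3,2,3) — 15.
Summing: 9 + 15 = 24.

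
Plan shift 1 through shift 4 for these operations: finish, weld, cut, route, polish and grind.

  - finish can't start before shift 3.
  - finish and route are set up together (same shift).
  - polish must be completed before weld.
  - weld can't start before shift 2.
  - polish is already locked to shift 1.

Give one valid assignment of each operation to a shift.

weld=shift 2, grind=shift 1, cut=shift 1, route=shift 3, finish=shift 3, polish=shift 1

Checking: polish(shift 1) before weld(shift 2); finish = route = shift 3; finish=shift 3 in [shift 3,shift 4]; weld=shift 2 in [shift 2,shift 4]; polish=shift 1 in [shift 1,shift 1].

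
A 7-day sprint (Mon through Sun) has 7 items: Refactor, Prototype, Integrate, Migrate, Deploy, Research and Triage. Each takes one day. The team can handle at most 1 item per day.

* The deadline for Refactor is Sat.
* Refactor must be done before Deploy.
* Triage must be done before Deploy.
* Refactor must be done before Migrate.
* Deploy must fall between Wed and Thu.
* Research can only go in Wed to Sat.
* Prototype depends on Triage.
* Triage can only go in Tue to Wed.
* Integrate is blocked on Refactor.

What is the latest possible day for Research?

Research is available from Wed; Research's own window allows nothing later than Sat.
Research at Sat is achievable: Migrate in Sun, Research in Sat, Refactor in Mon, Triage in Tue, Integrate in Fri, Prototype in Thu, Deploy in Wed.

Sat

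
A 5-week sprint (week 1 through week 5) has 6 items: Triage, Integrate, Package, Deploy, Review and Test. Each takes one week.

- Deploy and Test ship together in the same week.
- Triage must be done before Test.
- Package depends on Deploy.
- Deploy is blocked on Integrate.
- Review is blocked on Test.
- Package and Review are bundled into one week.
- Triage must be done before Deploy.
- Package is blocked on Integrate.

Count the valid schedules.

Splitting on Triage: it can be week 1 (10), week 2 (7), week 3 (3). Listing each branch's schedules as (Integrate, Package, Deploy, Review, Test) by week number:
Triage=week 1: (1,3,2,3,2) (1,4,2,4,2) (1,4,3,4,3) (1,5,2,5,2) (1,5,3,5,3) (1,5,4,5,4) (2,4,3,4,3) (2,5,3,5,3) (2,5,4,5,4) (3,5,4,5,4) — 10.
Triage=week 2: (1,4,3,4,3) (1,5,3,5,3) (1,5,4,5,4) (2,4,3,4,3) (2,5,3,5,3) (2,5,4,5,4) (3,5,4,5,4) — 7.
Triage=week 3: (1,5,4,5,4) (2,5,4,5,4) (3,5,4,5,4) — 3.
Summing: 10 + 7 + 3 = 20.

20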